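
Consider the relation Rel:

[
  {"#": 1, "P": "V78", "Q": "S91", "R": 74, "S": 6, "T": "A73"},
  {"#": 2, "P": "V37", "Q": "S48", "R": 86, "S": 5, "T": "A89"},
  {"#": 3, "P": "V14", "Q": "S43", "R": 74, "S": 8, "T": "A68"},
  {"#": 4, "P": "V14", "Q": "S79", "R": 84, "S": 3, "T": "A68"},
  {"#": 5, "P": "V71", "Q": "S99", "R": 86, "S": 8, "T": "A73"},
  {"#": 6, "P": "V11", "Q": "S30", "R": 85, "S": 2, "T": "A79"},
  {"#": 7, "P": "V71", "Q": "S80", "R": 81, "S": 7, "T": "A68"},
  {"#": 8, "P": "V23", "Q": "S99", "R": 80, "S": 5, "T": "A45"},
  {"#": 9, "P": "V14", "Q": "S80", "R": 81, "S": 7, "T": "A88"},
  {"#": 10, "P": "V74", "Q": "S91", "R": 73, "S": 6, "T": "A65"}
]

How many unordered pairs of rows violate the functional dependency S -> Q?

2

S=6: all 2 rows agree on Q — 0 pairs.
S=5: violating pairs (2,8) — 1 pair.
S=8: violating pairs (3,5) — 1 pair.
S=7: all 2 rows agree on Q — 0 pairs.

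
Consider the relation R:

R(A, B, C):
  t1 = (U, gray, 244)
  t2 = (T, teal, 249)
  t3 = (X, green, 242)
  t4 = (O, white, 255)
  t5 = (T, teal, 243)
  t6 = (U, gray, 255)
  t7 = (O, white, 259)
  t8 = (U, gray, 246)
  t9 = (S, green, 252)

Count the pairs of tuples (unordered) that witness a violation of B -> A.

1

B=gray: all 3 rows agree on A — 0 pairs.
B=teal: all 2 rows agree on A — 0 pairs.
B=green: violating pairs (3,9) — 1 pair.
B=white: all 2 rows agree on A — 0 pairs.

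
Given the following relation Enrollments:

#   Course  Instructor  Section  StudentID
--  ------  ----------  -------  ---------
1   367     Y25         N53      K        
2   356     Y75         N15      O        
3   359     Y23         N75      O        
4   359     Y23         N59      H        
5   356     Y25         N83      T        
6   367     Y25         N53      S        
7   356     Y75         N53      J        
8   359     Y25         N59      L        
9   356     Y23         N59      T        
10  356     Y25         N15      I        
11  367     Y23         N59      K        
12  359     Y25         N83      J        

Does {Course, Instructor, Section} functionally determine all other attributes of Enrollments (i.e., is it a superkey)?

Rows 1 and 6 have the same {Course, Instructor, Section} value (Course=367, Instructor=Y25, Section=N53) but are distinct tuples, so {Course, Instructor, Section} does not determine every attribute — not a superkey.

No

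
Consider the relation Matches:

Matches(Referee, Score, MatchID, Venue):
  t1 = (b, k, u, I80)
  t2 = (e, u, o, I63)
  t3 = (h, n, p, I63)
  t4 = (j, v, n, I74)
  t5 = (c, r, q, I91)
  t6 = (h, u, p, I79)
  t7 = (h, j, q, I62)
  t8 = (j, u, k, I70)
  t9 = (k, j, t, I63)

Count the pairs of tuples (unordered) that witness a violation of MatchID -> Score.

2

MatchID=p: violating pairs (3,6) — 1 pair.
MatchID=q: violating pairs (5,7) — 1 pair.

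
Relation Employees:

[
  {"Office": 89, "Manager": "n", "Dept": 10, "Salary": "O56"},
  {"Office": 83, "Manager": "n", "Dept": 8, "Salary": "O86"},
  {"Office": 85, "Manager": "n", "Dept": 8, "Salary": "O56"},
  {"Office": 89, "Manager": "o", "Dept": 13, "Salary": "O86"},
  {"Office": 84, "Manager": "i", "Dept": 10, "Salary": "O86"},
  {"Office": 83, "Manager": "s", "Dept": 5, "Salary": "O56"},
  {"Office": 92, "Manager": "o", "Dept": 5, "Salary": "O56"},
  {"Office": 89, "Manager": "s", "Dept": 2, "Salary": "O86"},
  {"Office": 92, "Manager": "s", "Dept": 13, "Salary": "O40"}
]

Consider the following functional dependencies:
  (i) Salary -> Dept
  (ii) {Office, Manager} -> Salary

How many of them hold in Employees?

(i) Salary -> Dept: Salary=O56: 4 rows → Dept takes values {10, 8, 5} — violation; Salary=O86: 4 rows → Dept takes values {8, 13, 10, 2} — violation — fails.
(ii) {Office, Manager} -> Salary: every LHS value maps to a single RHS value — holds.
1 of the 2 dependencies holds.

1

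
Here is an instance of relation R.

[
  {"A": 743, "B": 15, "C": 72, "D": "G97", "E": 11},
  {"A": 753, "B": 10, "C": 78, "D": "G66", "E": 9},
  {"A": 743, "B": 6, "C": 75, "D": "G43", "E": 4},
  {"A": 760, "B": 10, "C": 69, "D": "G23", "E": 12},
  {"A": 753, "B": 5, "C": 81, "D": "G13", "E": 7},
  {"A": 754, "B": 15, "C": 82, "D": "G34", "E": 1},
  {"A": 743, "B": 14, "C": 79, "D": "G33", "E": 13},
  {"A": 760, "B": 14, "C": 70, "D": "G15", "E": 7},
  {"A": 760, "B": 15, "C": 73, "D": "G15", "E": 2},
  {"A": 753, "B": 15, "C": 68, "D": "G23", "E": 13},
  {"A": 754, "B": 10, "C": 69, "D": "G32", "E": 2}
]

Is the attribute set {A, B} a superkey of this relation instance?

All 11 rows have distinct {A, B} values, so {A, B} → (all attributes) holds and {A, B} is a superkey.

Yes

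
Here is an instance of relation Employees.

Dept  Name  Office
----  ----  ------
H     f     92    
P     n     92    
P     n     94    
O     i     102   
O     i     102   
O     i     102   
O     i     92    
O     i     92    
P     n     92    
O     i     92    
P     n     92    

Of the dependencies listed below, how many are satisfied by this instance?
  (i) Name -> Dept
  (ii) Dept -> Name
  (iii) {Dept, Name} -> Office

(i) Name -> Dept: every LHS value maps to a single RHS value — holds.
(ii) Dept -> Name: every LHS value maps to a single RHS value — holds.
(iii) {Dept, Name} -> Office: (Dept=P, Name=n): 4 rows → Office takes values {92, 94} — violation; (Dept=O, Name=i): 6 rows → Office takes values {102, 92} — violation — fails.
2 of the 3 dependencies hold.

2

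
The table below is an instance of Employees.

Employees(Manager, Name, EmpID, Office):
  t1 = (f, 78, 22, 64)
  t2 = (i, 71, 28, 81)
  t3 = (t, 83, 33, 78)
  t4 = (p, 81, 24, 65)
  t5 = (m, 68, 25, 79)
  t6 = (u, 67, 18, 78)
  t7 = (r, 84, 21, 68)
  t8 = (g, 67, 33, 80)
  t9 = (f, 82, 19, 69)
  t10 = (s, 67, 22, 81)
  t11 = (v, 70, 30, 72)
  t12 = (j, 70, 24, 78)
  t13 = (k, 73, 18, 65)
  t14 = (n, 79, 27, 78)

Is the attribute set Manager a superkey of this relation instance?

Rows 1 and 9 have the same Manager value Manager=f but are distinct tuples, so Manager does not determine every attribute — not a superkey.

No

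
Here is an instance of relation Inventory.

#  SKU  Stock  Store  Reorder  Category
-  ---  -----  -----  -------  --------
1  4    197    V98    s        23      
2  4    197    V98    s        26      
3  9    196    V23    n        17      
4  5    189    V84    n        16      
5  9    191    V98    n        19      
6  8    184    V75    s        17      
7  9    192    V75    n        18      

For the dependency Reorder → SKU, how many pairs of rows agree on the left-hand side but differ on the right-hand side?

5

Reorder=s: violating pairs (1,6), (2,6) — 2 pairs.
Reorder=n: violating pairs (3,4), (4,5), (4,7) — 3 pairs.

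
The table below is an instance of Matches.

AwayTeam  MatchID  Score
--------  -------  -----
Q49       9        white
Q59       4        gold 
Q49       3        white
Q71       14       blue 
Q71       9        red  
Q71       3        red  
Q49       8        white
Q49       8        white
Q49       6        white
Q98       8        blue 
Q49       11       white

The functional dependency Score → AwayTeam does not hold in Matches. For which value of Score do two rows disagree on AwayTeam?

Score=white: 6 rows → AwayTeam = Q49, Q49, Q49, Q49, Q49, Q49 ✓
Score=gold: 1 row → AwayTeam = Q59 ✓
Score=blue: 2 rows → AwayTeam takes values {Q71, Q98} — violation
Score=red: 2 rows → AwayTeam = Q71, Q71 ✓
The only Score value with inconsistent AwayTeam is Score=blue.

blue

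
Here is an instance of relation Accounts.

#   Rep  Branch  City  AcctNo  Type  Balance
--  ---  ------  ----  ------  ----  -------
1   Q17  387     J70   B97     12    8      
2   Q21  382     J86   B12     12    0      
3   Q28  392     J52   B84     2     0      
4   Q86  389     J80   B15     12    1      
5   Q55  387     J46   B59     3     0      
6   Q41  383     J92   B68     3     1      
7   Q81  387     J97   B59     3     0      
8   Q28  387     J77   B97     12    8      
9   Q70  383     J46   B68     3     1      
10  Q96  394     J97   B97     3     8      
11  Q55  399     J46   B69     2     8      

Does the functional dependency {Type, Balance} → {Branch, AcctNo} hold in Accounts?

(Type=12, Balance=8): rows 1, 8 → {Branch,AcctNo} = (387, B97), (387, B97) ✓
(Type=12, Balance=0): row 2 → {Branch,AcctNo} = (382, B12) ✓
(Type=2, Balance=0): row 3 → {Branch,AcctNo} = (392, B84) ✓
(Type=12, Balance=1): row 4 → {Branch,AcctNo} = (389, B15) ✓
(Type=3, Balance=0): rows 5, 7 → {Branch,AcctNo} = (387, B59), (387, B59) ✓
(Type=3, Balance=1): rows 6, 9 → {Branch,AcctNo} = (383, B68), (383, B68) ✓
(Type=3, Balance=8): row 10 → {Branch,AcctNo} = (394, B97) ✓
(Type=2, Balance=8): row 11 → {Branch,AcctNo} = (399, B69) ✓
Every {Type, Balance} value is associated with a single {Branch, AcctNo} value, so {Type, Balance} → {Branch, AcctNo} holds.

Yes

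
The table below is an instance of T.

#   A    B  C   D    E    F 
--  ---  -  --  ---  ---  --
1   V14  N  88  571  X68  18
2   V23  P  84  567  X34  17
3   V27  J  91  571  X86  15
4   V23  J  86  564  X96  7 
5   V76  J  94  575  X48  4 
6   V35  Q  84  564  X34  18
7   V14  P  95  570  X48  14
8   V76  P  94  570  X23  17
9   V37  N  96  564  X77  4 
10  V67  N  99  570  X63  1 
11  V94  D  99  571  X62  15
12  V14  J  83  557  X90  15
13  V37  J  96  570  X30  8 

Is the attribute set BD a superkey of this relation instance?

Rows 7 and 8 have the same BD value (B=P, D=570) but are distinct tuples, so BD does not determine every attribute — not a superkey.

No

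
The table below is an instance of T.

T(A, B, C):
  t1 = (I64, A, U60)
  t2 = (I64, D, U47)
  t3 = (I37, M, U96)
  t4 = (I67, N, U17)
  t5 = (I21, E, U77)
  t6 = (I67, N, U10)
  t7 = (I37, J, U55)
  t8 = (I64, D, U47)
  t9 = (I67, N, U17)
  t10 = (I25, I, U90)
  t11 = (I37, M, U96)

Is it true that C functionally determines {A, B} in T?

C=U60: row 1 → {A,B} = (I64, A) ✓
C=U47: rows 2, 8 → {A,B} = (I64, D), (I64, D) ✓
C=U96: rows 3, 11 → {A,B} = (I37, M), (I37, M) ✓
C=U17: rows 4, 9 → {A,B} = (I67, N), (I67, N) ✓
C=U77: row 5 → {A,B} = (I21, E) ✓
C=U10: row 6 → {A,B} = (I67, N) ✓
C=U55: row 7 → {A,B} = (I37, J) ✓
C=U90: row 10 → {A,B} = (I25, I) ✓
Every C value is associated with a single {A, B} value, so C → {A, B} holds.

Yes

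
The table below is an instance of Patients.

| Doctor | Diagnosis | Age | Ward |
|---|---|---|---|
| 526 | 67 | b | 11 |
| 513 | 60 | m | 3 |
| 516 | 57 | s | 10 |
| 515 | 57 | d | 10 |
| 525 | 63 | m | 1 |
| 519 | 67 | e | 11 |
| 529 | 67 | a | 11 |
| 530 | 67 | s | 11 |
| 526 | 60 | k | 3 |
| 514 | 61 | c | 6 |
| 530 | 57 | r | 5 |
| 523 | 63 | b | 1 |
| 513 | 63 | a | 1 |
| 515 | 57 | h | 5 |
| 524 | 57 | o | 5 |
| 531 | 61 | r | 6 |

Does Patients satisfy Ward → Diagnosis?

Yes

Ward=11: 4 rows → Diagnosis = 67, 67, 67, 67 ✓
Ward=3: 2 rows → Diagnosis = 60, 60 ✓
Ward=10: 2 rows → Diagnosis = 57, 57 ✓
Ward=1: 3 rows → Diagnosis = 63, 63, 63 ✓
Ward=6: 2 rows → Diagnosis = 61, 61 ✓
Ward=5: 3 rows → Diagnosis = 57, 57, 57 ✓
Every Ward value is associated with a single Diagnosis value, so Ward → Diagnosis holds.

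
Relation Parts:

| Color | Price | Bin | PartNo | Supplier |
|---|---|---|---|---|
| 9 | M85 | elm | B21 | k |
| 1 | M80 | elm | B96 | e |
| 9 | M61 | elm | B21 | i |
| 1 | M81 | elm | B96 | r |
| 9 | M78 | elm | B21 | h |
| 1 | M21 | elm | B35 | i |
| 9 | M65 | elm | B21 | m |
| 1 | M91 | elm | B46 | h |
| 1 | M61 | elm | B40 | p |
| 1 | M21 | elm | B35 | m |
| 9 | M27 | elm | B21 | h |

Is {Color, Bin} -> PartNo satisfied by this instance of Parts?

No

(Color=9, Bin=elm): 5 rows → PartNo = B21, B21, B21, B21, B21 ✓
(Color=1, Bin=elm): 6 rows → PartNo takes values {B96, B35, B46, B40} — violation
Two rows agree on {Color, Bin} but differ on PartNo, so {Color, Bin} -> PartNo does not hold.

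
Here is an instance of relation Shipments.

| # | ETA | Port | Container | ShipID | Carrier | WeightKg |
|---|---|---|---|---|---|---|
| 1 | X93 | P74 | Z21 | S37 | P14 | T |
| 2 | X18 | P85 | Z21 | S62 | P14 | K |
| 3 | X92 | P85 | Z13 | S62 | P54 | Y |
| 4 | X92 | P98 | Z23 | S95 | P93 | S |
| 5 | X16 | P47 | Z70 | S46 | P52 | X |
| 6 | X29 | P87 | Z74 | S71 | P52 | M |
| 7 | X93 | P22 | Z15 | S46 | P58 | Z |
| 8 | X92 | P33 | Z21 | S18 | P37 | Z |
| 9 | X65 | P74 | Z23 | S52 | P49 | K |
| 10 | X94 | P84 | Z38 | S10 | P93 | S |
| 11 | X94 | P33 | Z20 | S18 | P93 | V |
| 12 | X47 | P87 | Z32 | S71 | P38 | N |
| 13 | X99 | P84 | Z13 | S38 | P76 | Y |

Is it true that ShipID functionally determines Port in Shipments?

ShipID=S37: row 1 → Port = P74 ✓
ShipID=S62: rows 2, 3 → Port = P85, P85 ✓
ShipID=S95: row 4 → Port = P98 ✓
ShipID=S46: rows 5, 7 → Port takes values {P47, P22} — violation
ShipID=S71: rows 6, 12 → Port = P87, P87 ✓
ShipID=S18: rows 8, 11 → Port = P33, P33 ✓
ShipID=S52: row 9 → Port = P74 ✓
ShipID=S10: row 10 → Port = P84 ✓
ShipID=S38: row 13 → Port = P84 ✓
Two rows agree on ShipID but differ on Port, so ShipID → Port does not hold.

No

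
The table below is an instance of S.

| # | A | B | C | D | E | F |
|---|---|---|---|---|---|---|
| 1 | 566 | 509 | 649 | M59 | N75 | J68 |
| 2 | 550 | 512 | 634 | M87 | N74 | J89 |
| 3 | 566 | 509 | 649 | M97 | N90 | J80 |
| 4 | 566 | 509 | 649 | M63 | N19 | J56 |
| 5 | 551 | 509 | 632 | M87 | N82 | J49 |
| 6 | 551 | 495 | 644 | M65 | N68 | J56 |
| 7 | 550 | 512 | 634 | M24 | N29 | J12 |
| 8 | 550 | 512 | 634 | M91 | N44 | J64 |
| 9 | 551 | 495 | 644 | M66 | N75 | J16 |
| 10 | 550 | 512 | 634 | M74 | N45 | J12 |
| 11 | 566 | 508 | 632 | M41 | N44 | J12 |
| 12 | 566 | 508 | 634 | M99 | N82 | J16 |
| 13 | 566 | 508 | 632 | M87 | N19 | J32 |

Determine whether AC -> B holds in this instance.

(A=566, C=649): rows 1, 3, 4 → B = 509, 509, 509 ✓
(A=550, C=634): rows 2, 7, 8, 10 → B = 512, 512, 512, 512 ✓
(A=551, C=632): row 5 → B = 509 ✓
(A=551, C=644): rows 6, 9 → B = 495, 495 ✓
(A=566, C=632): rows 11, 13 → B = 508, 508 ✓
(A=566, C=634): row 12 → B = 508 ✓
Every AC value is associated with a single B value, so AC -> B holds.

Yes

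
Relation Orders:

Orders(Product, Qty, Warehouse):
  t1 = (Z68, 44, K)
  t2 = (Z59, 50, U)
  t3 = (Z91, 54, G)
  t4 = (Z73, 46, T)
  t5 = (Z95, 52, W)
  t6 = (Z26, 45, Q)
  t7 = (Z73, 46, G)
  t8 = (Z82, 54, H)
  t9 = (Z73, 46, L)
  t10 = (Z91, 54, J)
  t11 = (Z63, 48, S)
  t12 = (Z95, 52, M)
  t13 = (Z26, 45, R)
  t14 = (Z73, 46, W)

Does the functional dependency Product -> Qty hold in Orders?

Yes

Product=Z68: row 1 → Qty = 44 ✓
Product=Z59: row 2 → Qty = 50 ✓
Product=Z91: rows 3, 10 → Qty = 54, 54 ✓
Product=Z73: rows 4, 7, 9, 14 → Qty = 46, 46, 46, 46 ✓
Product=Z95: rows 5, 12 → Qty = 52, 52 ✓
Product=Z26: rows 6, 13 → Qty = 45, 45 ✓
Product=Z82: row 8 → Qty = 54 ✓
Product=Z63: row 11 → Qty = 48 ✓
Every Product value is associated with a single Qty value, so Product -> Qty holds.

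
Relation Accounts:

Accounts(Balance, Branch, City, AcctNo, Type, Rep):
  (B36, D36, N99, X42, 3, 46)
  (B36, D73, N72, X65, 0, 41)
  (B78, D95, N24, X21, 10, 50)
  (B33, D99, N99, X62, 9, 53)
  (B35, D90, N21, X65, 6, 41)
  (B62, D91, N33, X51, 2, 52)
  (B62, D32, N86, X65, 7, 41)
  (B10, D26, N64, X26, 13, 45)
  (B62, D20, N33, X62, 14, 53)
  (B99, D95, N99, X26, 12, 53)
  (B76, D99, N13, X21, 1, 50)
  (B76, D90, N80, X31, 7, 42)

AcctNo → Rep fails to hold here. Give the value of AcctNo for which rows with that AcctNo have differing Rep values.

X26

AcctNo=X42: 1 row → Rep = 46 ✓
AcctNo=X65: 3 rows → Rep = 41, 41, 41 ✓
AcctNo=X21: 2 rows → Rep = 50, 50 ✓
AcctNo=X62: 2 rows → Rep = 53, 53 ✓
AcctNo=X51: 1 row → Rep = 52 ✓
AcctNo=X26: 2 rows → Rep takes values {45, 53} — violation
AcctNo=X31: 1 row → Rep = 42 ✓
The only AcctNo value with inconsistent Rep is AcctNo=X26.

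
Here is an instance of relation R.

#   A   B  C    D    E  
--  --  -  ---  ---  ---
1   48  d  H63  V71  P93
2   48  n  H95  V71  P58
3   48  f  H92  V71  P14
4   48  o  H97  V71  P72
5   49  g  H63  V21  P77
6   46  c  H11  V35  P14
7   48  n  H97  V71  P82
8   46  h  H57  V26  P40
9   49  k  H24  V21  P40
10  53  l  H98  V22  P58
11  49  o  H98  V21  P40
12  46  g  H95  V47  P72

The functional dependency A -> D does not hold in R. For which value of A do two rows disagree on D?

A=48: rows 1, 2, 3, 4, 7 → D = V71, V71, V71, V71, V71 ✓
A=49: rows 5, 9, 11 → D = V21, V21, V21 ✓
A=46: rows 6, 8, 12 → D takes values {V35, V26, V47} — violation
A=53: row 10 → D = V22 ✓
The only A value with inconsistent D is A=46.

46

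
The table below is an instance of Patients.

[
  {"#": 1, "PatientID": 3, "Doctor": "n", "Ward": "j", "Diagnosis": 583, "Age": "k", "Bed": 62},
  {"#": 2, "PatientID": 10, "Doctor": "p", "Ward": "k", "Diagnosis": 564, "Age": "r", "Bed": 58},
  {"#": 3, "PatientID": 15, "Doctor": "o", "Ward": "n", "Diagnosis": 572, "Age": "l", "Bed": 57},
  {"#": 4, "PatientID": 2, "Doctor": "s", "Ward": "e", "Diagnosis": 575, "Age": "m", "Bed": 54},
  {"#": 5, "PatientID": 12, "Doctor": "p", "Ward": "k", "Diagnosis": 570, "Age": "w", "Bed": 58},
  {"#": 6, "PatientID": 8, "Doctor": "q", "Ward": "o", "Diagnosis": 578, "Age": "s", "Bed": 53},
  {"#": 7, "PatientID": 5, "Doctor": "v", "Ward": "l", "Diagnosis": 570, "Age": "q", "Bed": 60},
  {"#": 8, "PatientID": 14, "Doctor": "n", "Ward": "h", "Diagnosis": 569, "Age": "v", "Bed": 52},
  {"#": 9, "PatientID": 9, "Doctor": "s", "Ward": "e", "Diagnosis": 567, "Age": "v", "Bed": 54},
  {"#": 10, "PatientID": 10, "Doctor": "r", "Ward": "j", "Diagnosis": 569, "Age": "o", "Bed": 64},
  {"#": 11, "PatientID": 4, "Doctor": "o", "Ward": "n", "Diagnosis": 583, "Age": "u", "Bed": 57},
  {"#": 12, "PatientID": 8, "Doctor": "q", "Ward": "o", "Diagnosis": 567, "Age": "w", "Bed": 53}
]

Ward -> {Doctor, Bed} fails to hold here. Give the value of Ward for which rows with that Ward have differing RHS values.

j

Ward=j: rows 1, 10 → {Doctor,Bed} takes values {(n, 62), (r, 64)} — violation
Ward=k: rows 2, 5 → {Doctor,Bed} = (p, 58), (p, 58) ✓
Ward=n: rows 3, 11 → {Doctor,Bed} = (o, 57), (o, 57) ✓
Ward=e: rows 4, 9 → {Doctor,Bed} = (s, 54), (s, 54) ✓
Ward=o: rows 6, 12 → {Doctor,Bed} = (q, 53), (q, 53) ✓
Ward=l: row 7 → {Doctor,Bed} = (v, 60) ✓
Ward=h: row 8 → {Doctor,Bed} = (n, 52) ✓
The only Ward value with inconsistent RHS is Ward=j.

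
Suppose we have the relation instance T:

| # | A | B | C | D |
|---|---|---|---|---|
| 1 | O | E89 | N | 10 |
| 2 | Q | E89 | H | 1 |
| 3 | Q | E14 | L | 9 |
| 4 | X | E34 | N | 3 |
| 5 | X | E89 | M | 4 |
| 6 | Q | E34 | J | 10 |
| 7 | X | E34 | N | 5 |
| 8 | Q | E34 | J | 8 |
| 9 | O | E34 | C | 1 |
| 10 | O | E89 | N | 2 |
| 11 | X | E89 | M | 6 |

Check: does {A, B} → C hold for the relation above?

(A=O, B=E89): rows 1, 10 → C = N, N ✓
(A=Q, B=E89): row 2 → C = H ✓
(A=Q, B=E14): row 3 → C = L ✓
(A=X, B=E34): rows 4, 7 → C = N, N ✓
(A=X, B=E89): rows 5, 11 → C = M, M ✓
(A=Q, B=E34): rows 6, 8 → C = J, J ✓
(A=O, B=E34): row 9 → C = C ✓
Every {A, B} value is associated with a single C value, so {A, B} → C holds.

Yes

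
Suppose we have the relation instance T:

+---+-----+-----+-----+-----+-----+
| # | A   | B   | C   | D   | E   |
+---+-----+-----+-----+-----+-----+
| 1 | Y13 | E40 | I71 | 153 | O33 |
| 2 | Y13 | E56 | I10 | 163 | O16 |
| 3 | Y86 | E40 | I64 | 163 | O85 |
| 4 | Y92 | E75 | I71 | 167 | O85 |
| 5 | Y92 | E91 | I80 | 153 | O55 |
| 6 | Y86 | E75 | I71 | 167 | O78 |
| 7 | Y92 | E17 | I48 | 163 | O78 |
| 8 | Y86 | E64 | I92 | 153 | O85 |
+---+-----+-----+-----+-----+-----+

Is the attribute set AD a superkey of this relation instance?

All 8 rows have distinct AD values, so AD → (all attributes) holds and AD is a superkey.

Yes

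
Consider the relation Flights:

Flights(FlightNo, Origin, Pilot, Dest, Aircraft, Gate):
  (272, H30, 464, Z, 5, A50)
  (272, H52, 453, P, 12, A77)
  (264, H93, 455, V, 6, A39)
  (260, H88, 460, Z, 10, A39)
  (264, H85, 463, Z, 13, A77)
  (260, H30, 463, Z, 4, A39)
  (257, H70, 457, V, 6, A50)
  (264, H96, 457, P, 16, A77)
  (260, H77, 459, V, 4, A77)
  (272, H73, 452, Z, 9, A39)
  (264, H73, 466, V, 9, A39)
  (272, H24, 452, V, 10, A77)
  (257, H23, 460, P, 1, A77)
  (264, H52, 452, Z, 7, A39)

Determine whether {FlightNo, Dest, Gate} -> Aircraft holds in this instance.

No

(FlightNo=272, Dest=Z, Gate=A50): 1 row → Aircraft = 5 ✓
(FlightNo=272, Dest=P, Gate=A77): 1 row → Aircraft = 12 ✓
(FlightNo=264, Dest=V, Gate=A39): 2 rows → Aircraft takes values {6, 9} — violation
(FlightNo=260, Dest=Z, Gate=A39): 2 rows → Aircraft takes values {10, 4} — violation
(FlightNo=264, Dest=Z, Gate=A77): 1 row → Aircraft = 13 ✓
(FlightNo=257, Dest=V, Gate=A50): 1 row → Aircraft = 6 ✓
(FlightNo=264, Dest=P, Gate=A77): 1 row → Aircraft = 16 ✓
(FlightNo=260, Dest=V, Gate=A77): 1 row → Aircraft = 4 ✓
(FlightNo=272, Dest=Z, Gate=A39): 1 row → Aircraft = 9 ✓
(FlightNo=272, Dest=V, Gate=A77): 1 row → Aircraft = 10 ✓
(FlightNo=257, Dest=P, Gate=A77): 1 row → Aircraft = 1 ✓
(FlightNo=264, Dest=Z, Gate=A39): 1 row → Aircraft = 7 ✓
Two rows agree on {FlightNo, Dest, Gate} but differ on Aircraft, so {FlightNo, Dest, Gate} -> Aircraft does not hold.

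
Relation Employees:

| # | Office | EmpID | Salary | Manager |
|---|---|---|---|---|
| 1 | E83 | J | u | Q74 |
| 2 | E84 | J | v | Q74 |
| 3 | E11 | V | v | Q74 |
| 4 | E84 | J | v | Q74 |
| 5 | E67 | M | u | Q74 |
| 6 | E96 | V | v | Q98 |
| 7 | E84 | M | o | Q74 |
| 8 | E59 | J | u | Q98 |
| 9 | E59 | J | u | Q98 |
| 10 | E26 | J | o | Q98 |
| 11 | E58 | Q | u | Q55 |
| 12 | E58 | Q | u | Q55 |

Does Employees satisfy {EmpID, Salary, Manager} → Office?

Yes

(EmpID=J, Salary=u, Manager=Q74): row 1 → Office = E83 ✓
(EmpID=J, Salary=v, Manager=Q74): rows 2, 4 → Office = E84, E84 ✓
(EmpID=V, Salary=v, Manager=Q74): row 3 → Office = E11 ✓
(EmpID=M, Salary=u, Manager=Q74): row 5 → Office = E67 ✓
(EmpID=V, Salary=v, Manager=Q98): row 6 → Office = E96 ✓
(EmpID=M, Salary=o, Manager=Q74): row 7 → Office = E84 ✓
(EmpID=J, Salary=u, Manager=Q98): rows 8, 9 → Office = E59, E59 ✓
(EmpID=J, Salary=o, Manager=Q98): row 10 → Office = E26 ✓
(EmpID=Q, Salary=u, Manager=Q55): rows 11, 12 → Office = E58, E58 ✓
Every {EmpID, Salary, Manager} value is associated with a single Office value, so {EmpID, Salary, Manager} → Office holds.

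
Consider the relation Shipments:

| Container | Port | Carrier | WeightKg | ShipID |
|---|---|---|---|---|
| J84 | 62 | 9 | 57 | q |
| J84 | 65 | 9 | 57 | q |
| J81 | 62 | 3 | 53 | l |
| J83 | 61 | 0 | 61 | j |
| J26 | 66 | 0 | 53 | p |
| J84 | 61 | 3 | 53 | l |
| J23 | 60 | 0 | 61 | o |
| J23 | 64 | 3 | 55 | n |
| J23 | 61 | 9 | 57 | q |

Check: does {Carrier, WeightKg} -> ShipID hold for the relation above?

(Carrier=9, WeightKg=57): 3 rows → ShipID = q, q, q ✓
(Carrier=3, WeightKg=53): 2 rows → ShipID = l, l ✓
(Carrier=0, WeightKg=61): 2 rows → ShipID takes values {j, o} — violation
(Carrier=0, WeightKg=53): 1 row → ShipID = p ✓
(Carrier=3, WeightKg=55): 1 row → ShipID = n ✓
Two rows agree on {Carrier, WeightKg} but differ on ShipID, so {Carrier, WeightKg} -> ShipID does not hold.

No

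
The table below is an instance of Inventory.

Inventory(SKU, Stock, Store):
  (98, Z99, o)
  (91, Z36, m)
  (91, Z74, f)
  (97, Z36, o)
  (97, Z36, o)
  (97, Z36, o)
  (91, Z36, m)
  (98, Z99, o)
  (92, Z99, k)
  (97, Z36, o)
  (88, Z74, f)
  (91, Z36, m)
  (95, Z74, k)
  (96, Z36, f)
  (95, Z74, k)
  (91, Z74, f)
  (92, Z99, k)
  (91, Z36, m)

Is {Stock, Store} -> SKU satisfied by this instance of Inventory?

No

(Stock=Z99, Store=o): 2 rows → SKU = 98, 98 ✓
(Stock=Z36, Store=m): 4 rows → SKU = 91, 91, 91, 91 ✓
(Stock=Z74, Store=f): 3 rows → SKU takes values {91, 88} — violation
(Stock=Z36, Store=o): 4 rows → SKU = 97, 97, 97, 97 ✓
(Stock=Z99, Store=k): 2 rows → SKU = 92, 92 ✓
(Stock=Z74, Store=k): 2 rows → SKU = 95, 95 ✓
(Stock=Z36, Store=f): 1 row → SKU = 96 ✓
Two rows agree on {Stock, Store} but differ on SKU, so {Stock, Store} -> SKU does not hold.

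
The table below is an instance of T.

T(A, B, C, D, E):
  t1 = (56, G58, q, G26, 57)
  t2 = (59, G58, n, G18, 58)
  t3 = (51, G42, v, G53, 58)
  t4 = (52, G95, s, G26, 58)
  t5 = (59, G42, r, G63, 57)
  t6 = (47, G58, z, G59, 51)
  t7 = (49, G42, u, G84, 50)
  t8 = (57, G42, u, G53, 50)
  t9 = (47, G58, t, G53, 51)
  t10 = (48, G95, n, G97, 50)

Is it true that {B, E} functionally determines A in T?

No

(B=G58, E=57): row 1 → A = 56 ✓
(B=G58, E=58): row 2 → A = 59 ✓
(B=G42, E=58): row 3 → A = 51 ✓
(B=G95, E=58): row 4 → A = 52 ✓
(B=G42, E=57): row 5 → A = 59 ✓
(B=G58, E=51): rows 6, 9 → A = 47, 47 ✓
(B=G42, E=50): rows 7, 8 → A takes values {49, 57} — violation
(B=G95, E=50): row 10 → A = 48 ✓
Two rows agree on {B, E} but differ on A, so {B, E} → A does not hold.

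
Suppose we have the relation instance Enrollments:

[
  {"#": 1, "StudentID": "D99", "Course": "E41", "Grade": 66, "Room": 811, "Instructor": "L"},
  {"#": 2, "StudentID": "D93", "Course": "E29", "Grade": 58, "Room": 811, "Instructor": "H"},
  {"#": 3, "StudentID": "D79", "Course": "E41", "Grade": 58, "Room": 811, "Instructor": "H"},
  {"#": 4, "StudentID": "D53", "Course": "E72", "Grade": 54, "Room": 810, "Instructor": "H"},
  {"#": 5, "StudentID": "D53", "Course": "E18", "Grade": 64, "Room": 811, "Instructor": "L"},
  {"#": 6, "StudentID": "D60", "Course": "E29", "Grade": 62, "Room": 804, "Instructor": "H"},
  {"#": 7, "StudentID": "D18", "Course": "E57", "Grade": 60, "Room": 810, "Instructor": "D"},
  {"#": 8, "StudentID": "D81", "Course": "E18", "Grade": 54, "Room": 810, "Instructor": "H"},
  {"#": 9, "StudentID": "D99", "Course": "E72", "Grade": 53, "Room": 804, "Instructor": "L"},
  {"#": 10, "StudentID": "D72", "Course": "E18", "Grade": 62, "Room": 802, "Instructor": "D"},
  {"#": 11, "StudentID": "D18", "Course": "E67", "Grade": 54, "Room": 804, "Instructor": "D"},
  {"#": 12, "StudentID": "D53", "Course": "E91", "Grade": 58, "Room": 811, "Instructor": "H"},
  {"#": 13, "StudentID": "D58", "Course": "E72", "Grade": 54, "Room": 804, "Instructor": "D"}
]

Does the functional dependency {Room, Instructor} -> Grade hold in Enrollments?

No

(Room=811, Instructor=L): rows 1, 5 → Grade takes values {66, 64} — violation
(Room=811, Instructor=H): rows 2, 3, 12 → Grade = 58, 58, 58 ✓
(Room=810, Instructor=H): rows 4, 8 → Grade = 54, 54 ✓
(Room=804, Instructor=H): row 6 → Grade = 62 ✓
(Room=810, Instructor=D): row 7 → Grade = 60 ✓
(Room=804, Instructor=L): row 9 → Grade = 53 ✓
(Room=802, Instructor=D): row 10 → Grade = 62 ✓
(Room=804, Instructor=D): rows 11, 13 → Grade = 54, 54 ✓
Two rows agree on {Room, Instructor} but differ on Grade, so {Room, Instructor} -> Grade does not hold.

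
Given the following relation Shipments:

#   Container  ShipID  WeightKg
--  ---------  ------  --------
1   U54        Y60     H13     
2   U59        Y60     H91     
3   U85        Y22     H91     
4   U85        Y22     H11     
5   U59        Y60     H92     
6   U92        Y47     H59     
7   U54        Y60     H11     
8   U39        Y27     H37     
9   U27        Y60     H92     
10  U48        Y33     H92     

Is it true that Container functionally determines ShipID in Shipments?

Yes

Container=U54: rows 1, 7 → ShipID = Y60, Y60 ✓
Container=U59: rows 2, 5 → ShipID = Y60, Y60 ✓
Container=U85: rows 3, 4 → ShipID = Y22, Y22 ✓
Container=U92: row 6 → ShipID = Y47 ✓
Container=U39: row 8 → ShipID = Y27 ✓
Container=U27: row 9 → ShipID = Y60 ✓
Container=U48: row 10 → ShipID = Y33 ✓
Every Container value is associated with a single ShipID value, so Container → ShipID holds.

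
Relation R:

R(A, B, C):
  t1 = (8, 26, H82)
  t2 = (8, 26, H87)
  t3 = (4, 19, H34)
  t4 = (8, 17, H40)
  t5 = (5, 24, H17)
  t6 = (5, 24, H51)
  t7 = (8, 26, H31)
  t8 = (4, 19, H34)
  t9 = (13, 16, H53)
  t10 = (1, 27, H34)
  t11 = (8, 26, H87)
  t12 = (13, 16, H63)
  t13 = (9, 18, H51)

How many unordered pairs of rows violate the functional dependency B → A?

B=26: all 4 rows agree on A — 0 pairs.
B=19: all 2 rows agree on A — 0 pairs.
B=24: all 2 rows agree on A — 0 pairs.
B=16: all 2 rows agree on A — 0 pairs.

0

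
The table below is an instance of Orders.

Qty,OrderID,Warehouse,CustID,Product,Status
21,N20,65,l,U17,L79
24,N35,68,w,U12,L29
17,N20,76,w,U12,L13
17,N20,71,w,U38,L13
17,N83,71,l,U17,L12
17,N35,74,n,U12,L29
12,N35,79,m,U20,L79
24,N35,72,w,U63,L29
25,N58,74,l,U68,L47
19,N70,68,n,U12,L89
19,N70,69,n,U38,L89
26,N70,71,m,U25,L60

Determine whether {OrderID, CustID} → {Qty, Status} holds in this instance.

(OrderID=N20, CustID=l): 1 row → {Qty,Status} = (21, L79) ✓
(OrderID=N35, CustID=w): 2 rows → {Qty,Status} = (24, L29), (24, L29) ✓
(OrderID=N20, CustID=w): 2 rows → {Qty,Status} = (17, L13), (17, L13) ✓
(OrderID=N83, CustID=l): 1 row → {Qty,Status} = (17, L12) ✓
(OrderID=N35, CustID=n): 1 row → {Qty,Status} = (17, L29) ✓
(OrderID=N35, CustID=m): 1 row → {Qty,Status} = (12, L79) ✓
(OrderID=N58, CustID=l): 1 row → {Qty,Status} = (25, L47) ✓
(OrderID=N70, CustID=n): 2 rows → {Qty,Status} = (19, L89), (19, L89) ✓
(OrderID=N70, CustID=m): 1 row → {Qty,Status} = (26, L60) ✓
Every {OrderID, CustID} value is associated with a single {Qty, Status} value, so {OrderID, CustID} → {Qty, Status} holds.

Yes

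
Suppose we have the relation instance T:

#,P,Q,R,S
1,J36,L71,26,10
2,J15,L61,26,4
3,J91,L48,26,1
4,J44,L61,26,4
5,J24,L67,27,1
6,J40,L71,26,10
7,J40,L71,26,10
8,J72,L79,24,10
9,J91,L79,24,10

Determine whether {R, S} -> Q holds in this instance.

Yes

(R=26, S=10): rows 1, 6, 7 → Q = L71, L71, L71 ✓
(R=26, S=4): rows 2, 4 → Q = L61, L61 ✓
(R=26, S=1): row 3 → Q = L48 ✓
(R=27, S=1): row 5 → Q = L67 ✓
(R=24, S=10): rows 8, 9 → Q = L79, L79 ✓
Every {R, S} value is associated with a single Q value, so {R, S} -> Q holds.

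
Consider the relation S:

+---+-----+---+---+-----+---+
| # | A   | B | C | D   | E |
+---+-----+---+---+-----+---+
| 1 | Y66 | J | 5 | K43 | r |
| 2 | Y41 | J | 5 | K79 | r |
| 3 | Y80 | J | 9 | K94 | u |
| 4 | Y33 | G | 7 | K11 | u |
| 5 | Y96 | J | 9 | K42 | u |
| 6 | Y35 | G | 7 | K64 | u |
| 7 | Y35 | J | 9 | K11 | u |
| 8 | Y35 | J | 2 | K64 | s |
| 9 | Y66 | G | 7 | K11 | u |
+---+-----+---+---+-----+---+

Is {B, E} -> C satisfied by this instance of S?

(B=J, E=r): rows 1, 2 → C = 5, 5 ✓
(B=J, E=u): rows 3, 5, 7 → C = 9, 9, 9 ✓
(B=G, E=u): rows 4, 6, 9 → C = 7, 7, 7 ✓
(B=J, E=s): row 8 → C = 2 ✓
Every {B, E} value is associated with a single C value, so {B, E} -> C holds.

Yes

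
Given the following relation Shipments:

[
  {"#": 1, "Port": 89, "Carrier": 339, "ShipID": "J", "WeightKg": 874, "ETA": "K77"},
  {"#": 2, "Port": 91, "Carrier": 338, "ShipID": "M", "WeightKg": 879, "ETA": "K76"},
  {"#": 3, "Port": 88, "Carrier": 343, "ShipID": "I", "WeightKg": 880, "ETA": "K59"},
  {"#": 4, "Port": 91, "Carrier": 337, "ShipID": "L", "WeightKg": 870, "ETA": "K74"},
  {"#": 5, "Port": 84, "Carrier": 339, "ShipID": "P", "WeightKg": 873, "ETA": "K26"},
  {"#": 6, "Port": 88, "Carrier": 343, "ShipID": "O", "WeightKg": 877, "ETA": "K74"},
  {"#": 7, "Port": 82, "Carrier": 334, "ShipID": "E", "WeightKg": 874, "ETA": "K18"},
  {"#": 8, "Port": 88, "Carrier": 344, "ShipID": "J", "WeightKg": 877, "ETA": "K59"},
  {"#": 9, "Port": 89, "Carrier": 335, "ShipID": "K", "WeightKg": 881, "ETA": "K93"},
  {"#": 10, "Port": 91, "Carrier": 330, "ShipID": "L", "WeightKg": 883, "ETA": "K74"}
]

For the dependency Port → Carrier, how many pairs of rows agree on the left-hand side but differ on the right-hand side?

6

Port=89: violating pairs (1,9) — 1 pair.
Port=91: violating pairs (2,4), (2,10), (4,10) — 3 pairs.
Port=88: violating pairs (3,8), (6,8) — 2 pairs.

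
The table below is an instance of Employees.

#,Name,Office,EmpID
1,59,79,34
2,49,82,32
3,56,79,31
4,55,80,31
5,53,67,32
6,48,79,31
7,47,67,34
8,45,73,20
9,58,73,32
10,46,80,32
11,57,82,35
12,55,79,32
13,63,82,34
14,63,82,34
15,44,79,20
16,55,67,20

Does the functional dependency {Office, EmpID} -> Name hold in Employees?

No

(Office=79, EmpID=34): row 1 → Name = 59 ✓
(Office=82, EmpID=32): row 2 → Name = 49 ✓
(Office=79, EmpID=31): rows 3, 6 → Name takes values {56, 48} — violation
(Office=80, EmpID=31): row 4 → Name = 55 ✓
(Office=67, EmpID=32): row 5 → Name = 53 ✓
(Office=67, EmpID=34): row 7 → Name = 47 ✓
(Office=73, EmpID=20): row 8 → Name = 45 ✓
(Office=73, EmpID=32): row 9 → Name = 58 ✓
(Office=80, EmpID=32): row 10 → Name = 46 ✓
(Office=82, EmpID=35): row 11 → Name = 57 ✓
(Office=79, EmpID=32): row 12 → Name = 55 ✓
(Office=82, EmpID=34): rows 13, 14 → Name = 63, 63 ✓
(Office=79, EmpID=20): row 15 → Name = 44 ✓
(Office=67, EmpID=20): row 16 → Name = 55 ✓
Two rows agree on {Office, EmpID} but differ on Name, so {Office, EmpID} -> Name does not hold.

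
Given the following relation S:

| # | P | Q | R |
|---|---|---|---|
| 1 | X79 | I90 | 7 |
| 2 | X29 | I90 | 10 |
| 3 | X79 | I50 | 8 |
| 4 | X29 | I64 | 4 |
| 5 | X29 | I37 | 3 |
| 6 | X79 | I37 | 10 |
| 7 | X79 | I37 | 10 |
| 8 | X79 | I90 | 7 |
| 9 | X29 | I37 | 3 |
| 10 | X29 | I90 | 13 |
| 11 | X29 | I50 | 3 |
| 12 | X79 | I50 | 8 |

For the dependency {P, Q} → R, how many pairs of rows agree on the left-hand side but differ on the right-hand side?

1

(P=X79, Q=I90): all 2 rows agree on R — 0 pairs.
(P=X29, Q=I90): violating pairs (2,10) — 1 pair.
(P=X79, Q=I50): all 2 rows agree on R — 0 pairs.
(P=X29, Q=I37): all 2 rows agree on R — 0 pairs.
(P=X79, Q=I37): all 2 rows agree on R — 0 pairs.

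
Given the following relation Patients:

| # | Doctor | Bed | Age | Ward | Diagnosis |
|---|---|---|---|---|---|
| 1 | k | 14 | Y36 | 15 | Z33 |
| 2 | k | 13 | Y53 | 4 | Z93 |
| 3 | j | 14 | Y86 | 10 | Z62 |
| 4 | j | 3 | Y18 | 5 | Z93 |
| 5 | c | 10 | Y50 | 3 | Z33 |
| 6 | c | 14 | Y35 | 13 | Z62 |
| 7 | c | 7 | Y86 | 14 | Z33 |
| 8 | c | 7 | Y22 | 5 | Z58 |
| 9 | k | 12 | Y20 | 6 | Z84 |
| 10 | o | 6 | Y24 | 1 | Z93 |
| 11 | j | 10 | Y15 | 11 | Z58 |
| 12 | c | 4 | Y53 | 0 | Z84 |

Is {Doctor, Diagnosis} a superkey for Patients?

No

Rows 5 and 7 have the same {Doctor, Diagnosis} value (Doctor=c, Diagnosis=Z33) but are distinct tuples, so {Doctor, Diagnosis} does not determine every attribute — not a superkey.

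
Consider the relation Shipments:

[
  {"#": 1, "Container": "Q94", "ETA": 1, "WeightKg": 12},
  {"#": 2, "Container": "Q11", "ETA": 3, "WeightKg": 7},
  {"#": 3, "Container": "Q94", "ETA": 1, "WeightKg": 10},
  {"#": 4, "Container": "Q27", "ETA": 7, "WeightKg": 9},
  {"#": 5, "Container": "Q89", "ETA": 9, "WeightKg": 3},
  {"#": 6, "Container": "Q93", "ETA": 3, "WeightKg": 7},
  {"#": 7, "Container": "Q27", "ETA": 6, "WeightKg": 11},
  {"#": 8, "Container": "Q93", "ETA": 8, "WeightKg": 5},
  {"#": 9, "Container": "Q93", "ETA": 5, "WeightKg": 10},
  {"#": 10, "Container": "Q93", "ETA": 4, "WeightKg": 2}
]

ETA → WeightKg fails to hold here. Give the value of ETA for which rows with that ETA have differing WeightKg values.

1

ETA=1: rows 1, 3 → WeightKg takes values {12, 10} — violation
ETA=3: rows 2, 6 → WeightKg = 7, 7 ✓
ETA=7: row 4 → WeightKg = 9 ✓
ETA=9: row 5 → WeightKg = 3 ✓
ETA=6: row 7 → WeightKg = 11 ✓
ETA=8: row 8 → WeightKg = 5 ✓
ETA=5: row 9 → WeightKg = 10 ✓
ETA=4: row 10 → WeightKg = 2 ✓
The only ETA value with inconsistent WeightKg is ETA=1.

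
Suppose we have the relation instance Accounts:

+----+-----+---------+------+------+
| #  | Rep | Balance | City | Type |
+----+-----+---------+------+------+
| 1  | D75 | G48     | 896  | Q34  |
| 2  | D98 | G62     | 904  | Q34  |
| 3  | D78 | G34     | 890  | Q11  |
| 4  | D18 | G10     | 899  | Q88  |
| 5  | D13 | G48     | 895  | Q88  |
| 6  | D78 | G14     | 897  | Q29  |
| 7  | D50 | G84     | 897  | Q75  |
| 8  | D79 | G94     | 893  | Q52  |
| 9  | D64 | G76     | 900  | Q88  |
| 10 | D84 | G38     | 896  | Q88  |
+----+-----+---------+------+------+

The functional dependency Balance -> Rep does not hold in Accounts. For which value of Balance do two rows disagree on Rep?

G48

Balance=G48: rows 1, 5 → Rep takes values {D75, D13} — violation
Balance=G62: row 2 → Rep = D98 ✓
Balance=G34: row 3 → Rep = D78 ✓
Balance=G10: row 4 → Rep = D18 ✓
Balance=G14: row 6 → Rep = D78 ✓
Balance=G84: row 7 → Rep = D50 ✓
Balance=G94: row 8 → Rep = D79 ✓
Balance=G76: row 9 → Rep = D64 ✓
Balance=G38: row 10 → Rep = D84 ✓
The only Balance value with inconsistent Rep is Balance=G48.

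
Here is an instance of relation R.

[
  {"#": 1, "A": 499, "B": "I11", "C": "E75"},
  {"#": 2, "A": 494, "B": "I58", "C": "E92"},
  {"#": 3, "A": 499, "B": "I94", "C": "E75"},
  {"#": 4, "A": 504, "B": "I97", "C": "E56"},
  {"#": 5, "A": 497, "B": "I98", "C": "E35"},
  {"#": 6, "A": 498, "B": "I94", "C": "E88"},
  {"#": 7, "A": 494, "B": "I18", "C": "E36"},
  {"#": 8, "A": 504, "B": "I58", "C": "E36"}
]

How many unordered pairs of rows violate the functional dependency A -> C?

2

A=499: all 2 rows agree on C — 0 pairs.
A=494: violating pairs (2,7) — 1 pair.
A=504: violating pairs (4,8) — 1 pair.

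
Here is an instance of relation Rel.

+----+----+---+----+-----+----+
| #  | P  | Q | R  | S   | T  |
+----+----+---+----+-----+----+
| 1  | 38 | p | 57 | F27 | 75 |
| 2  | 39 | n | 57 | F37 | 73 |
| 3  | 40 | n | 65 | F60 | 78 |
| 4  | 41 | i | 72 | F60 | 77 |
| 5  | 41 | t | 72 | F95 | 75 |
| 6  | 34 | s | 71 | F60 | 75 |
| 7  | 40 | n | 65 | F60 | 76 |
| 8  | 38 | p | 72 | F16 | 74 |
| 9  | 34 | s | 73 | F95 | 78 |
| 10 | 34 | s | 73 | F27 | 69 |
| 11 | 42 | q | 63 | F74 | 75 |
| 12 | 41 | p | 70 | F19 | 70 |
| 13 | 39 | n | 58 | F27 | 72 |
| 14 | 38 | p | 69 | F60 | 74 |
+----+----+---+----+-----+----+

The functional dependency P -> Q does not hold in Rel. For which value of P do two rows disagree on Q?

P=38: rows 1, 8, 14 → Q = p, p, p ✓
P=39: rows 2, 13 → Q = n, n ✓
P=40: rows 3, 7 → Q = n, n ✓
P=41: rows 4, 5, 12 → Q takes values {i, t, p} — violation
P=34: rows 6, 9, 10 → Q = s, s, s ✓
P=42: row 11 → Q = q ✓
The only P value with inconsistent Q is P=41.

41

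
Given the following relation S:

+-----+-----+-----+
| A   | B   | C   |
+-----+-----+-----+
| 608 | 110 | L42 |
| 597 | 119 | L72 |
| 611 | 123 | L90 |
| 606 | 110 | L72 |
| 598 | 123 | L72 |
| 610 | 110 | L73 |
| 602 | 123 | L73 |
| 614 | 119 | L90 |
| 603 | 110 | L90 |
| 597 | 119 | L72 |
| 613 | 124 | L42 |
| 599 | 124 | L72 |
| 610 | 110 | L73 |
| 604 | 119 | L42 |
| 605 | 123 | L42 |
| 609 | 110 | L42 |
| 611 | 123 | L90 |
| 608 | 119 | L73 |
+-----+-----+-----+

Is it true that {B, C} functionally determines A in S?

No

(B=110, C=L42): 2 rows → A takes values {608, 609} — violation
(B=119, C=L72): 2 rows → A = 597, 597 ✓
(B=123, C=L90): 2 rows → A = 611, 611 ✓
(B=110, C=L72): 1 row → A = 606 ✓
(B=123, C=L72): 1 row → A = 598 ✓
(B=110, C=L73): 2 rows → A = 610, 610 ✓
(B=123, C=L73): 1 row → A = 602 ✓
(B=119, C=L90): 1 row → A = 614 ✓
(B=110, C=L90): 1 row → A = 603 ✓
(B=124, C=L42): 1 row → A = 613 ✓
(B=124, C=L72): 1 row → A = 599 ✓
(B=119, C=L42): 1 row → A = 604 ✓
(B=123, C=L42): 1 row → A = 605 ✓
(B=119, C=L73): 1 row → A = 608 ✓
Two rows agree on {B, C} but differ on A, so {B, C} -> A does not hold.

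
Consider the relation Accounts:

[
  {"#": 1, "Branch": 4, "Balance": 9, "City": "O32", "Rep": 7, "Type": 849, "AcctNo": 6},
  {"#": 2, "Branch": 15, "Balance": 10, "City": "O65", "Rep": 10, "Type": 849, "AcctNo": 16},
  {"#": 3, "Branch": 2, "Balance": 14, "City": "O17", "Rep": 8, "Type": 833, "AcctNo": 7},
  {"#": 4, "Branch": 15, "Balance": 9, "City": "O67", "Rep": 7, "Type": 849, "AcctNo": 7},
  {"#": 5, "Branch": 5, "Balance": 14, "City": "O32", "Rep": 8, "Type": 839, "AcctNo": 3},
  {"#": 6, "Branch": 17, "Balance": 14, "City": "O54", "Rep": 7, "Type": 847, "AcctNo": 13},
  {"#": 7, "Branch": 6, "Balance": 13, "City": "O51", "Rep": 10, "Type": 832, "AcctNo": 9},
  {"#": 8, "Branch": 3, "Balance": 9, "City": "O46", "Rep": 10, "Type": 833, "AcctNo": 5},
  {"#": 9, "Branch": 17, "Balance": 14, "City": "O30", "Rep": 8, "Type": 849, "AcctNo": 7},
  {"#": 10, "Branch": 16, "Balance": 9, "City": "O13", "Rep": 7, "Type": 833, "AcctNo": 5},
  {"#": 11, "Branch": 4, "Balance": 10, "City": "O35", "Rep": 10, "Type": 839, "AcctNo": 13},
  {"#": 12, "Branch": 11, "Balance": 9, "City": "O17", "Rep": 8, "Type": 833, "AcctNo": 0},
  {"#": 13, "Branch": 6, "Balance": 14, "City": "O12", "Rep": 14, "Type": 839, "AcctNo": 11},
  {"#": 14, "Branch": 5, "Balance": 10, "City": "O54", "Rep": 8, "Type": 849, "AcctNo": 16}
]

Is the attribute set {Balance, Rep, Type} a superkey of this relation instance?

No

Rows 1 and 4 have the same {Balance, Rep, Type} value (Balance=9, Rep=7, Type=849) but are distinct tuples, so {Balance, Rep, Type} does not determine every attribute — not a superkey.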